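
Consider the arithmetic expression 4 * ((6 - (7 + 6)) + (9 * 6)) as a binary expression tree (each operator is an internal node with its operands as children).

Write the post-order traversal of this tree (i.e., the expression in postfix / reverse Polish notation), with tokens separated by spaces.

4 6 7 6 + - 9 6 * + *

Post-order on an expression tree gives postfix notation: for each operator, emit left operand, right operand, then the operator.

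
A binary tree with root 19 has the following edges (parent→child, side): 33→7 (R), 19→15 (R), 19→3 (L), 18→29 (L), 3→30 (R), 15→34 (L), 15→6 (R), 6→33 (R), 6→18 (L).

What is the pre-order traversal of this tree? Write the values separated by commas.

Pre-order visits the node, then its left subtree, then its right subtree.
Visit 19.
At 19: go left to 3.
  Visit 3.
  At 3: no left child.
  At 3: go right to 30.
    30 is a leaf — visit 30.
At 19: go right to 15.
  Visit 15.
  At 15: go left to 34.
    34 is a leaf — visit 34.
  At 15: go right to 6.
    Visit 6.
    At 6: go left to 18.
      Visit 18.
      At 18: go left to 29.
        29 is a leaf — visit 29.
      At 18: no right child.
    At 6: go right to 33.
      Visit 33.
      At 33: no left child.
      At 33: go right to 7.
        7 is a leaf — visit 7.

19, 3, 30, 15, 34, 6, 18, 29, 33, 7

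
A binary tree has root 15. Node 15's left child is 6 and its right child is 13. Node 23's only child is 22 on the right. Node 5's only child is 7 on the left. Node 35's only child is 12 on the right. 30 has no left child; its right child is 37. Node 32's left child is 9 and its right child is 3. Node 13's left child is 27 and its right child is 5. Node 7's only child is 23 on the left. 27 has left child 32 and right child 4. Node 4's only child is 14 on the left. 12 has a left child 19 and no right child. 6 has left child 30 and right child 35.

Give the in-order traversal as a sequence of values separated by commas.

In-order visits the left subtree, then the node, then the right subtree.
At 15: go left to 6.
  At 6: go left to 30.
    At 30: no left child.
    Visit 30.
    At 30: go right to 37.
      37 is a leaf — visit 37.
  Visit 6.
  At 6: go right to 35.
    At 35: no left child.
    Visit 35.
    At 35: go right to 12.
      At 12: go left to 19.
        19 is a leaf — visit 19.
      Visit 12.
      At 12: no right child.
Visit 15.
At 15: go right to 13.
  At 13: go left to 27.
    At 27: go left to 32.
      At 32: go left to 9.
        9 is a leaf — visit 9.
      Visit 32.
      At 32: go right to 3.
        3 is a leaf — visit 3.
    Visit 27.
    At 27: go right to 4.
      At 4: go left to 14.
        14 is a leaf — visit 14.
      Visit 4.
      At 4: no right child.
  Visit 13.
  At 13: go right to 5.
    At 5: go left to 7.
      At 7: go left to 23.
        At 23: no left child.
        Visit 23.
        At 23: go right to 22.
          22 is a leaf — visit 22.
      Visit 7.
      At 7: no right child.
    Visit 5.
    At 5: no right child.

30, 37, 6, 35, 19, 12, 15, 9, 32, 3, 27, 14, 4, 13, 23, 22, 7, 5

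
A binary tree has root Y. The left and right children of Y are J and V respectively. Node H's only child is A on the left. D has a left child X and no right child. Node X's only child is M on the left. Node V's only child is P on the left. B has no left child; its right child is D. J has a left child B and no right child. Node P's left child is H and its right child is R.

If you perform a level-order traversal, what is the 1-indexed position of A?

10

Level-order visits nodes level by level from the root, left to right within each level.
Level 0: Y
Level 1: J, V
Level 2: B, P
Level 3: D, H, R
Level 4: X, A
Level 5: M
Full level-order sequence: Y, J, V, B, P, D, H, R, X, A, M.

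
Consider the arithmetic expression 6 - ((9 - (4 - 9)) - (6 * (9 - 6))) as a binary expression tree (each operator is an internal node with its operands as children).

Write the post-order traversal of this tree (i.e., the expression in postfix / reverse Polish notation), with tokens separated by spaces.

6 9 4 9 - - 6 9 6 - * - -

Post-order on an expression tree gives postfix notation: for each operator, emit left operand, right operand, then the operator.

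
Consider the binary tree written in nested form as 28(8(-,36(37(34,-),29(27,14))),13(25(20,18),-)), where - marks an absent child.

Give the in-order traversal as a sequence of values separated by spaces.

8 34 37 36 27 29 14 28 20 25 18 13

In-order visits the left subtree, then the node, then the right subtree.
At 28: go left to 8.
  At 8: no left child.
  Visit 8.
  At 8: go right to 36.
    At 36: go left to 37.
      At 37: go left to 34.
        34 is a leaf — visit 34.
      Visit 37.
      At 37: no right child.
    Visit 36.
    At 36: go right to 29.
      At 29: go left to 27.
        27 is a leaf — visit 27.
      Visit 29.
      At 29: go right to 14.
        14 is a leaf — visit 14.
Visit 28.
At 28: go right to 13.
  At 13: go left to 25.
    At 25: go left to 20.
      20 is a leaf — visit 20.
    Visit 25.
    At 25: go right to 18.
      18 is a leaf — visit 18.
  Visit 13.
  At 13: no right child.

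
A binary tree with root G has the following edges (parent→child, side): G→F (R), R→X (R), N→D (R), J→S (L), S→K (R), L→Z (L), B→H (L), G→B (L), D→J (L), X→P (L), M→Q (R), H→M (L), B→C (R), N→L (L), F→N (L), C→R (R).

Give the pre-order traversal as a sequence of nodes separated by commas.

Pre-order visits the node, then its left subtree, then its right subtree.
Visit G.
At G: go left to B.
  Visit B.
  At B: go left to H.
    Visit H.
    At H: go left to M.
      Visit M.
      At M: no left child.
      At M: go right to Q.
        Q is a leaf — visit Q.
    At H: no right child.
  At B: go right to C.
    Visit C.
    At C: no left child.
    At C: go right to R.
      Visit R.
      At R: no left child.
      At R: go right to X.
        Visit X.
        At X: go left to P.
          P is a leaf — visit P.
        At X: no right child.
At G: go right to F.
  Visit F.
  At F: go left to N.
    Visit N.
    At N: go left to L.
      Visit L.
      At L: go left to Z.
        Z is a leaf — visit Z.
      At L: no right child.
    At N: go right to D.
      Visit D.
      At D: go left to J.
        Visit J.
        At J: go left to S.
          Visit S.
          At S: no left child.
          At S: go right to K.
            K is a leaf — visit K.
        At J: no right child.
      At D: no right child.
  At F: no right child.

G, B, H, M, Q, C, R, X, P, F, N, L, Z, D, J, S, K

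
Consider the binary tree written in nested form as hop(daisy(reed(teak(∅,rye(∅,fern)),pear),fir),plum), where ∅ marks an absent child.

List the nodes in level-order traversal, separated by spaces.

Level-order visits nodes level by level from the root, left to right within each level.
Level 0: hop
Level 1: daisy, plum
Level 2: reed, fir
Level 3: teak, pear
Level 4: rye
Level 5: fern

hop daisy plum reed fir teak pear rye fern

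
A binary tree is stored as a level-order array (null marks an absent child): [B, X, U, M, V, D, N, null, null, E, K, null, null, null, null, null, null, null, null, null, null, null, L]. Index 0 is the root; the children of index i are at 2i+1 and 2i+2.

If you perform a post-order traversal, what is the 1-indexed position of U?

9

Post-order visits the left subtree, then the right subtree, then the node.
At B: go left to X.
  At X: go left to M.
    M is a leaf — visit M.
  At X: go right to V.
    At V: go left to E.
      E is a leaf — visit E.
    At V: go right to K.
      At K: no left child.
      At K: go right to L.
        L is a leaf — visit L.
      Visit K.
    Visit V.
  Visit X.
At B: go right to U.
  At U: go left to D.
    D is a leaf — visit D.
  At U: go right to N.
    N is a leaf — visit N.
  Visit U.
Visit B.
Full post-order sequence: M, E, L, K, V, X, D, N, U, B.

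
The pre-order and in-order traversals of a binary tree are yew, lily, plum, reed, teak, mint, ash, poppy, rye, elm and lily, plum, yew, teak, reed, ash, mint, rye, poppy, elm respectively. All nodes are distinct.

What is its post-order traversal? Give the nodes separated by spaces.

plum lily teak ash rye elm poppy mint reed yew

The first element of pre-order is the root; it splits in-order into left and right subtrees.
Root yew: left subtree has 2 nodes {lily, plum}, right has 7 {teak, reed, ash, mint, rye, poppy, elm}.
  Root lily: left subtree has 0 nodes { }, right has 1 {plum}.
  Root reed: left subtree has 1 node {teak}, right has 5 {ash, mint, rye, poppy, elm}.
    Root mint: left subtree has 1 node {ash}, right has 3 {rye, poppy, elm}.
      Root poppy: left subtree has 1 node {rye}, right has 1 {elm}.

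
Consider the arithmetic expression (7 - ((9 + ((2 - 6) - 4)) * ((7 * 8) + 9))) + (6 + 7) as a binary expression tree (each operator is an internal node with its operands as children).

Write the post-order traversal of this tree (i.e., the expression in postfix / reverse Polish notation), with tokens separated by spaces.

7 9 2 6 - 4 - + 7 8 * 9 + * - 6 7 + +

Post-order on an expression tree gives postfix notation: for each operator, emit left operand, right operand, then the operator.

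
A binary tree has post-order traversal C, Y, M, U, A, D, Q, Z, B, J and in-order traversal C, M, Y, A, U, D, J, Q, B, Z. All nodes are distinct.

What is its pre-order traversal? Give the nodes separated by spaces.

The last element of post-order is the root; it splits in-order into left and right subtrees.
Root J: left subtree has 6 nodes {C, M, Y, A, U, D}, right has 3 {Q, B, Z}.
  Root D: left subtree has 5 nodes {C, M, Y, A, U}, right has 0 { }.
    Root A: left subtree has 3 nodes {C, M, Y}, right has 1 {U}.
      Root M: left subtree has 1 node {C}, right has 1 {Y}.
  Root B: left subtree has 1 node {Q}, right has 1 {Z}.

J D A M C Y U B Q Z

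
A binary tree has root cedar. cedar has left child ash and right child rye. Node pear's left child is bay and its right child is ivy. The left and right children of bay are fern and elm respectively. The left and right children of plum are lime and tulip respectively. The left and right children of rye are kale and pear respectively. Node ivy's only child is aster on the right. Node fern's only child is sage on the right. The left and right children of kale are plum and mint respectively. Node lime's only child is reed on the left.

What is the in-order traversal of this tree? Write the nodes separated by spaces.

ash cedar reed lime plum tulip kale mint rye fern sage bay elm pear ivy aster

In-order visits the left subtree, then the node, then the right subtree.
At cedar: go left to ash.
  ash is a leaf — visit ash.
Visit cedar.
At cedar: go right to rye.
  At rye: go left to kale.
    At kale: go left to plum.
      At plum: go left to lime.
        At lime: go left to reed.
          reed is a leaf — visit reed.
        Visit lime.
        At lime: no right child.
      Visit plum.
      At plum: go right to tulip.
        tulip is a leaf — visit tulip.
    Visit kale.
    At kale: go right to mint.
      mint is a leaf — visit mint.
  Visit rye.
  At rye: go right to pear.
    At pear: go left to bay.
      At bay: go left to fern.
        At fern: no left child.
        Visit fern.
        At fern: go right to sage.
          sage is a leaf — visit sage.
      Visit bay.
      At bay: go right to elm.
        elm is a leaf — visit elm.
    Visit pear.
    At pear: go right to ivy.
      At ivy: no left child.
      Visit ivy.
      At ivy: go right to aster.
        aster is a leaf — visit aster.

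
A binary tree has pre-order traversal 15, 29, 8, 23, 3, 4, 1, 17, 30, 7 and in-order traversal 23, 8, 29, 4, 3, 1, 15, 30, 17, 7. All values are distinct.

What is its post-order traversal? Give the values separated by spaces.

23 8 4 1 3 29 30 7 17 15

The first element of pre-order is the root; it splits in-order into left and right subtrees.
Root 15: left subtree has 6 nodes {23, 8, 29, 4, 3, 1}, right has 3 {30, 17, 7}.
  Root 29: left subtree has 2 nodes {23, 8}, right has 3 {4, 3, 1}.
    Root 8: left subtree has 1 node {23}, right has 0 { }.
    Root 3: left subtree has 1 node {4}, right has 1 {1}.
  Root 17: left subtree has 1 node {30}, right has 1 {7}.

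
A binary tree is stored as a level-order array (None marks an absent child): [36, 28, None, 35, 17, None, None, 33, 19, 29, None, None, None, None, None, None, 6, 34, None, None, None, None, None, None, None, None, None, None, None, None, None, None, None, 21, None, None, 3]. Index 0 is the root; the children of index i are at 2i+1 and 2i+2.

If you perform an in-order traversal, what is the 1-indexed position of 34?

In-order visits the left subtree, then the node, then the right subtree.
At 36: go left to 28.
  At 28: go left to 35.
    At 35: go left to 33.
      At 33: no left child.
      Visit 33.
      At 33: go right to 6.
        At 6: go left to 21.
          21 is a leaf — visit 21.
        Visit 6.
        At 6: no right child.
    Visit 35.
    At 35: go right to 19.
      At 19: go left to 34.
        At 34: no left child.
        Visit 34.
        At 34: go right to 3.
          3 is a leaf — visit 3.
      Visit 19.
      At 19: no right child.
  Visit 28.
  At 28: go right to 17.
    At 17: go left to 29.
      29 is a leaf — visit 29.
    Visit 17.
    At 17: no right child.
Visit 36.
At 36: no right child.
Full in-order sequence: 33, 21, 6, 35, 34, 3, 19, 28, 29, 17, 36.

5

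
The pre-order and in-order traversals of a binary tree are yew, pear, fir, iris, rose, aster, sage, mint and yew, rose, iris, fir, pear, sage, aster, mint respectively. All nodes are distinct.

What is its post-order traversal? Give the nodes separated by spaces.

The first element of pre-order is the root; it splits in-order into left and right subtrees.
Root yew: left subtree has 0 nodes { }, right has 7 {rose, iris, fir, pear, sage, aster, mint}.
  Root pear: left subtree has 3 nodes {rose, iris, fir}, right has 3 {sage, aster, mint}.
    Root fir: left subtree has 2 nodes {rose, iris}, right has 0 { }.
      Root iris: left subtree has 1 node {rose}, right has 0 { }.
    Root aster: left subtree has 1 node {sage}, right has 1 {mint}.

rose iris fir sage mint aster pear yew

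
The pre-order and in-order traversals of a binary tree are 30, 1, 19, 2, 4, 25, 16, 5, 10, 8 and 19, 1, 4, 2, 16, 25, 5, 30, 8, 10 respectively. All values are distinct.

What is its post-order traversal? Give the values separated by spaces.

19 4 16 5 25 2 1 8 10 30

The first element of pre-order is the root; it splits in-order into left and right subtrees.
Root 30: left subtree has 7 nodes {19, 1, 4, 2, 16, 25, 5}, right has 2 {8, 10}.
  Root 1: left subtree has 1 node {19}, right has 5 {4, 2, 16, 25, 5}.
    Root 2: left subtree has 1 node {4}, right has 3 {16, 25, 5}.
      Root 25: left subtree has 1 node {16}, right has 1 {5}.
  Root 10: left subtree has 1 node {8}, right has 0 { }.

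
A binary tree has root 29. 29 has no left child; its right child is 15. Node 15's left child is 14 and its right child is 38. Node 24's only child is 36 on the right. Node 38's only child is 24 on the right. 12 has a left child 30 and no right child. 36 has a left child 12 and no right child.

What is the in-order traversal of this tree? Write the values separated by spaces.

In-order visits the left subtree, then the node, then the right subtree.
At 29: no left child.
Visit 29.
At 29: go right to 15.
  At 15: go left to 14.
    14 is a leaf — visit 14.
  Visit 15.
  At 15: go right to 38.
    At 38: no left child.
    Visit 38.
    At 38: go right to 24.
      At 24: no left child.
      Visit 24.
      At 24: go right to 36.
        At 36: go left to 12.
          At 12: go left to 30.
            30 is a leaf — visit 30.
          Visit 12.
          At 12: no right child.
        Visit 36.
        At 36: no right child.

29 14 15 38 24 30 12 36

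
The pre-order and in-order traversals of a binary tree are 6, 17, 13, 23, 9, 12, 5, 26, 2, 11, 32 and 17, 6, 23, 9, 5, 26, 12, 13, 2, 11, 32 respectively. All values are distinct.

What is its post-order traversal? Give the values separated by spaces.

The first element of pre-order is the root; it splits in-order into left and right subtrees.
Root 6: left subtree has 1 node {17}, right has 9 {23, 9, 5, 26, 12, 13, 2, 11, 32}.
  Root 13: left subtree has 5 nodes {23, 9, 5, 26, 12}, right has 3 {2, 11, 32}.
    Root 23: left subtree has 0 nodes { }, right has 4 {9, 5, 26, 12}.
      Root 9: left subtree has 0 nodes { }, right has 3 {5, 26, 12}.
        Root 12: left subtree has 2 nodes {5, 26}, right has 0 { }.
          Root 5: left subtree has 0 nodes { }, right has 1 {26}.
    Root 2: left subtree has 0 nodes { }, right has 2 {11, 32}.
      Root 11: left subtree has 0 nodes { }, right has 1 {32}.

17 26 5 12 9 23 32 11 2 13 6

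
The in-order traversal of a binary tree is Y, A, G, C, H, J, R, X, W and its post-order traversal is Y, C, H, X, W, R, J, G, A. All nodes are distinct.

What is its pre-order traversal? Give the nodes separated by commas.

The last element of post-order is the root; it splits in-order into left and right subtrees.
Root A: left subtree has 1 node {Y}, right has 7 {G, C, H, J, R, X, W}.
  Root G: left subtree has 0 nodes { }, right has 6 {C, H, J, R, X, W}.
    Root J: left subtree has 2 nodes {C, H}, right has 3 {R, X, W}.
      Root H: left subtree has 1 node {C}, right has 0 { }.
      Root R: left subtree has 0 nodes { }, right has 2 {X, W}.
        Root W: left subtree has 1 node {X}, right has 0 { }.

A, Y, G, J, H, C, R, W, X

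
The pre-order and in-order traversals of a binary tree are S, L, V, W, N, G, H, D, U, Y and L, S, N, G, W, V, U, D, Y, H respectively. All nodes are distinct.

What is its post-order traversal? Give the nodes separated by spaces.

The first element of pre-order is the root; it splits in-order into left and right subtrees.
Root S: left subtree has 1 node {L}, right has 8 {N, G, W, V, U, D, Y, H}.
  Root V: left subtree has 3 nodes {N, G, W}, right has 4 {U, D, Y, H}.
    Root W: left subtree has 2 nodes {N, G}, right has 0 { }.
      Root N: left subtree has 0 nodes { }, right has 1 {G}.
    Root H: left subtree has 3 nodes {U, D, Y}, right has 0 { }.
      Root D: left subtree has 1 node {U}, right has 1 {Y}.

L G N W U Y D H V S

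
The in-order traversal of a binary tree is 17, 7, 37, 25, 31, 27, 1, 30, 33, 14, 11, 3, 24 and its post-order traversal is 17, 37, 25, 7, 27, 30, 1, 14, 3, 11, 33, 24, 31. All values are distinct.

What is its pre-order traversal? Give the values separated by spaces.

31 7 17 25 37 24 33 1 27 30 11 14 3

The last element of post-order is the root; it splits in-order into left and right subtrees.
Root 31: left subtree has 4 nodes {17, 7, 37, 25}, right has 8 {27, 1, 30, 33, 14, 11, 3, 24}.
  Root 7: left subtree has 1 node {17}, right has 2 {37, 25}.
    Root 25: left subtree has 1 node {37}, right has 0 { }.
  Root 24: left subtree has 7 nodes {27, 1, 30, 33, 14, 11, 3}, right has 0 { }.
    Root 33: left subtree has 3 nodes {27, 1, 30}, right has 3 {14, 11, 3}.
      Root 1: left subtree has 1 node {27}, right has 1 {30}.
      Root 11: left subtree has 1 node {14}, right has 1 {3}.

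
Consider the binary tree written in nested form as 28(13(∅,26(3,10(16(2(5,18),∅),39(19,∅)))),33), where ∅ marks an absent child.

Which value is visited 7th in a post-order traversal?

39

Post-order visits the left subtree, then the right subtree, then the node.
At 28: go left to 13.
  At 13: no left child.
  At 13: go right to 26.
    At 26: go left to 3.
      3 is a leaf — visit 3.
    At 26: go right to 10.
      At 10: go left to 16.
        At 16: go left to 2.
          At 2: go left to 5.
            5 is a leaf — visit 5.
          At 2: go right to 18.
            18 is a leaf — visit 18.
          Visit 2.
        At 16: no right child.
        Visit 16.
      At 10: go right to 39.
        At 39: go left to 19.
          19 is a leaf — visit 19.
        At 39: no right child.
        Visit 39.
      Visit 10.
    Visit 26.
  Visit 13.
At 28: go right to 33.
  33 is a leaf — visit 33.
Visit 28.
Full post-order sequence: 3, 5, 18, 2, 16, 19, 39, 10, 26, 13, 33, 28.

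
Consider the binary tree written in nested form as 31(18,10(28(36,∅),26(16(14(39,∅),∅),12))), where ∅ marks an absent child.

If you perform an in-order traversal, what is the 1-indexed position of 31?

In-order visits the left subtree, then the node, then the right subtree.
At 31: go left to 18.
  18 is a leaf — visit 18.
Visit 31.
At 31: go right to 10.
  At 10: go left to 28.
    At 28: go left to 36.
      36 is a leaf — visit 36.
    Visit 28.
    At 28: no right child.
  Visit 10.
  At 10: go right to 26.
    At 26: go left to 16.
      At 16: go left to 14.
        At 14: go left to 39.
          39 is a leaf — visit 39.
        Visit 14.
        At 14: no right child.
      Visit 16.
      At 16: no right child.
    Visit 26.
    At 26: go right to 12.
      12 is a leaf — visit 12.
Full in-order sequence: 18, 31, 36, 28, 10, 39, 14, 16, 26, 12.

2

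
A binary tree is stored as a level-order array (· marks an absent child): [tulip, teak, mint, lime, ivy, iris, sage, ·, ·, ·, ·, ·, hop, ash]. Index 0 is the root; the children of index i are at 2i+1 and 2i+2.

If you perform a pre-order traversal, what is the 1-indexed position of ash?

9

Pre-order visits the node, then its left subtree, then its right subtree.
Visit tulip.
At tulip: go left to teak.
  Visit teak.
  At teak: go left to lime.
    lime is a leaf — visit lime.
  At teak: go right to ivy.
    ivy is a leaf — visit ivy.
At tulip: go right to mint.
  Visit mint.
  At mint: go left to iris.
    Visit iris.
    At iris: no left child.
    At iris: go right to hop.
      hop is a leaf — visit hop.
  At mint: go right to sage.
    Visit sage.
    At sage: go left to ash.
      ash is a leaf — visit ash.
    At sage: no right child.
Full pre-order sequence: tulip, teak, lime, ivy, mint, iris, hop, sage, ash.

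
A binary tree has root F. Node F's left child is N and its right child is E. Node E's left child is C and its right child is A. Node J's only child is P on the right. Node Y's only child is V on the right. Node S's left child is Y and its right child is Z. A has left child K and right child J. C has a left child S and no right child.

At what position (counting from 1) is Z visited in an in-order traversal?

In-order visits the left subtree, then the node, then the right subtree.
At F: go left to N.
  N is a leaf — visit N.
Visit F.
At F: go right to E.
  At E: go left to C.
    At C: go left to S.
      At S: go left to Y.
        At Y: no left child.
        Visit Y.
        At Y: go right to V.
          V is a leaf — visit V.
      Visit S.
      At S: go right to Z.
        Z is a leaf — visit Z.
    Visit C.
    At C: no right child.
  Visit E.
  At E: go right to A.
    At A: go left to K.
      K is a leaf — visit K.
    Visit A.
    At A: go right to J.
      At J: no left child.
      Visit J.
      At J: go right to P.
        P is a leaf — visit P.
Full in-order sequence: N, F, Y, V, S, Z, C, E, K, A, J, P.

6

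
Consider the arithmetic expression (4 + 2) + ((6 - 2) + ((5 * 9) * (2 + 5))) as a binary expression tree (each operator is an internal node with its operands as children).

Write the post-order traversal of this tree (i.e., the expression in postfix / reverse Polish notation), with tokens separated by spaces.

Post-order on an expression tree gives postfix notation: for each operator, emit left operand, right operand, then the operator.

4 2 + 6 2 - 5 9 * 2 5 + * + +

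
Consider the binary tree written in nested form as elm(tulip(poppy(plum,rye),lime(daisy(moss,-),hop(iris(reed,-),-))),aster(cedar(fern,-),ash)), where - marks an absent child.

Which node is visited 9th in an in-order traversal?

iris

In-order visits the left subtree, then the node, then the right subtree.
At elm: go left to tulip.
  At tulip: go left to poppy.
    At poppy: go left to plum.
      plum is a leaf — visit plum.
    Visit poppy.
    At poppy: go right to rye.
      rye is a leaf — visit rye.
  Visit tulip.
  At tulip: go right to lime.
    At lime: go left to daisy.
      At daisy: go left to moss.
        moss is a leaf — visit moss.
      Visit daisy.
      At daisy: no right child.
    Visit lime.
    At lime: go right to hop.
      At hop: go left to iris.
        At iris: go left to reed.
          reed is a leaf — visit reed.
        Visit iris.
        At iris: no right child.
      Visit hop.
      At hop: no right child.
Visit elm.
At elm: go right to aster.
  At aster: go left to cedar.
    At cedar: go left to fern.
      fern is a leaf — visit fern.
    Visit cedar.
    At cedar: no right child.
  Visit aster.
  At aster: go right to ash.
    ash is a leaf — visit ash.
Full in-order sequence: plum, poppy, rye, tulip, moss, daisy, lime, reed, iris, hop, elm, fern, cedar, aster, ash.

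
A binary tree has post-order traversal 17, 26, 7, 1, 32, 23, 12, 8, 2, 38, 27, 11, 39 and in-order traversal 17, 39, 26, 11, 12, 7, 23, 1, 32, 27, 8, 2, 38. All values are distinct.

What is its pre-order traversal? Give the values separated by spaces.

39 17 11 26 27 12 23 7 32 1 38 2 8

The last element of post-order is the root; it splits in-order into left and right subtrees.
Root 39: left subtree has 1 node {17}, right has 11 {26, 11, 12, 7, 23, 1, 32, 27, 8, 2, 38}.
  Root 11: left subtree has 1 node {26}, right has 9 {12, 7, 23, 1, 32, 27, 8, 2, 38}.
    Root 27: left subtree has 5 nodes {12, 7, 23, 1, 32}, right has 3 {8, 2, 38}.
      Root 12: left subtree has 0 nodes { }, right has 4 {7, 23, 1, 32}.
        Root 23: left subtree has 1 node {7}, right has 2 {1, 32}.
          Root 32: left subtree has 1 node {1}, right has 0 { }.
      Root 38: left subtree has 2 nodes {8, 2}, right has 0 { }.
        Root 2: left subtree has 1 node {8}, right has 0 { }.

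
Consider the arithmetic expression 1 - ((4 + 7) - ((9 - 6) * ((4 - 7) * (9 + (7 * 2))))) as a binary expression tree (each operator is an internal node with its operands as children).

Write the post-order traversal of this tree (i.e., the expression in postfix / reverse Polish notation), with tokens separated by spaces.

1 4 7 + 9 6 - 4 7 - 9 7 2 * + * * - -

Post-order on an expression tree gives postfix notation: for each operator, emit left operand, right operand, then the operator.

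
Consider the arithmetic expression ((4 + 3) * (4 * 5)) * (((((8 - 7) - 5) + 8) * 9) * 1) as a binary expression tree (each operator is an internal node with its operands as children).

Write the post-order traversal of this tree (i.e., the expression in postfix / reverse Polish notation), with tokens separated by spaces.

Post-order on an expression tree gives postfix notation: for each operator, emit left operand, right operand, then the operator.

4 3 + 4 5 * * 8 7 - 5 - 8 + 9 * 1 * *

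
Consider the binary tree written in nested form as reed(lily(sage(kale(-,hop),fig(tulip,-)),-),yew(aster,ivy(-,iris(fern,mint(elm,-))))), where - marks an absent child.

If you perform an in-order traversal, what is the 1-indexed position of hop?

In-order visits the left subtree, then the node, then the right subtree.
At reed: go left to lily.
  At lily: go left to sage.
    At sage: go left to kale.
      At kale: no left child.
      Visit kale.
      At kale: go right to hop.
        hop is a leaf — visit hop.
    Visit sage.
    At sage: go right to fig.
      At fig: go left to tulip.
        tulip is a leaf — visit tulip.
      Visit fig.
      At fig: no right child.
  Visit lily.
  At lily: no right child.
Visit reed.
At reed: go right to yew.
  At yew: go left to aster.
    aster is a leaf — visit aster.
  Visit yew.
  At yew: go right to ivy.
    At ivy: no left child.
    Visit ivy.
    At ivy: go right to iris.
      At iris: go left to fern.
        fern is a leaf — visit fern.
      Visit iris.
      At iris: go right to mint.
        At mint: go left to elm.
          elm is a leaf — visit elm.
        Visit mint.
        At mint: no right child.
Full in-order sequence: kale, hop, sage, tulip, fig, lily, reed, aster, yew, ivy, fern, iris, elm, mint.

2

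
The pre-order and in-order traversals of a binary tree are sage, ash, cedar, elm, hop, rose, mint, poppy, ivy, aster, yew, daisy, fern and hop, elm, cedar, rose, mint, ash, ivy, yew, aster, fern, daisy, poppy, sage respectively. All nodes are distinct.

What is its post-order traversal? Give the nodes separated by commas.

The first element of pre-order is the root; it splits in-order into left and right subtrees.
Root sage: left subtree has 12 nodes {hop, elm, cedar, rose, mint, ash, ivy, yew, aster, fern, daisy, poppy}, right has 0 { }.
  Root ash: left subtree has 5 nodes {hop, elm, cedar, rose, mint}, right has 6 {ivy, yew, aster, fern, daisy, poppy}.
    Root cedar: left subtree has 2 nodes {hop, elm}, right has 2 {rose, mint}.
      Root elm: left subtree has 1 node {hop}, right has 0 { }.
      Root rose: left subtree has 0 nodes { }, right has 1 {mint}.
    Root poppy: left subtree has 5 nodes {ivy, yew, aster, fern, daisy}, right has 0 { }.
      Root ivy: left subtree has 0 nodes { }, right has 4 {yew, aster, fern, daisy}.
        Root aster: left subtree has 1 node {yew}, right has 2 {fern, daisy}.
          Root daisy: left subtree has 1 node {fern}, right has 0 { }.

hop, elm, mint, rose, cedar, yew, fern, daisy, aster, ivy, poppy, ash, sage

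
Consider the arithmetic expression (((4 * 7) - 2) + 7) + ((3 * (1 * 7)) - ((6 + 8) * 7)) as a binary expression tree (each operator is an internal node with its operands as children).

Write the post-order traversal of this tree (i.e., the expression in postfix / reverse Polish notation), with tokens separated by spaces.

Post-order on an expression tree gives postfix notation: for each operator, emit left operand, right operand, then the operator.

4 7 * 2 - 7 + 3 1 7 * * 6 8 + 7 * - +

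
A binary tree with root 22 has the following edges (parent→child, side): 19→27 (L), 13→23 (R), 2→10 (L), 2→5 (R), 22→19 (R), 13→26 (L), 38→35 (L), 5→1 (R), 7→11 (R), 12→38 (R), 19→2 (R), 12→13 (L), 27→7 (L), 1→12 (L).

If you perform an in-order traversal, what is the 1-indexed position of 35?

13

In-order visits the left subtree, then the node, then the right subtree.
At 22: no left child.
Visit 22.
At 22: go right to 19.
  At 19: go left to 27.
    At 27: go left to 7.
      At 7: no left child.
      Visit 7.
      At 7: go right to 11.
        11 is a leaf — visit 11.
    Visit 27.
    At 27: no right child.
  Visit 19.
  At 19: go right to 2.
    At 2: go left to 10.
      10 is a leaf — visit 10.
    Visit 2.
    At 2: go right to 5.
      At 5: no left child.
      Visit 5.
      At 5: go right to 1.
        At 1: go left to 12.
          At 12: go left to 13.
            At 13: go left to 26.
              26 is a leaf — visit 26.
            Visit 13.
            At 13: go right to 23.
              23 is a leaf — visit 23.
          Visit 12.
          At 12: go right to 38.
            At 38: go left to 35.
              35 is a leaf — visit 35.
            Visit 38.
            At 38: no right child.
        Visit 1.
        At 1: no right child.
Full in-order sequence: 22, 7, 11, 27, 19, 10, 2, 5, 26, 13, 23, 12, 35, 38, 1.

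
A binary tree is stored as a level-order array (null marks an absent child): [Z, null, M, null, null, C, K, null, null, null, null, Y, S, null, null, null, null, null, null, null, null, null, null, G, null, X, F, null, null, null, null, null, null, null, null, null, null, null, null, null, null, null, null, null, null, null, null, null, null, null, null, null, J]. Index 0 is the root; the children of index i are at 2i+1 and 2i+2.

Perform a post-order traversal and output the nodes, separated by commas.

G, Y, J, X, F, S, C, K, M, Z

Post-order visits the left subtree, then the right subtree, then the node.
At Z: no left child.
At Z: go right to M.
  At M: go left to C.
    At C: go left to Y.
      At Y: go left to G.
        G is a leaf — visit G.
      At Y: no right child.
      Visit Y.
    At C: go right to S.
      At S: go left to X.
        At X: no left child.
        At X: go right to J.
          J is a leaf — visit J.
        Visit X.
      At S: go right to F.
        F is a leaf — visit F.
      Visit S.
    Visit C.
  At M: go right to K.
    K is a leaf — visit K.
  Visit M.
Visit Z.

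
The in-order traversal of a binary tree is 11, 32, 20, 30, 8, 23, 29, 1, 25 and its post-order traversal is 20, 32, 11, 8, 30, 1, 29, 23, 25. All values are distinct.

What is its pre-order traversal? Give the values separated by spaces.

The last element of post-order is the root; it splits in-order into left and right subtrees.
Root 25: left subtree has 8 nodes {11, 32, 20, 30, 8, 23, 29, 1}, right has 0 { }.
  Root 23: left subtree has 5 nodes {11, 32, 20, 30, 8}, right has 2 {29, 1}.
    Root 30: left subtree has 3 nodes {11, 32, 20}, right has 1 {8}.
      Root 11: left subtree has 0 nodes { }, right has 2 {32, 20}.
        Root 32: left subtree has 0 nodes { }, right has 1 {20}.
    Root 29: left subtree has 0 nodes { }, right has 1 {1}.

25 23 30 11 32 20 8 29 1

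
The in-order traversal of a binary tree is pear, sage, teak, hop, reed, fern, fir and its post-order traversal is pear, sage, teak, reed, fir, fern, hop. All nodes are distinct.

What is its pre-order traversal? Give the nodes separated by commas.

hop, teak, sage, pear, fern, reed, fir

The last element of post-order is the root; it splits in-order into left and right subtrees.
Root hop: left subtree has 3 nodes {pear, sage, teak}, right has 3 {reed, fern, fir}.
  Root teak: left subtree has 2 nodes {pear, sage}, right has 0 { }.
    Root sage: left subtree has 1 node {pear}, right has 0 { }.
  Root fern: left subtree has 1 node {reed}, right has 1 {fir}.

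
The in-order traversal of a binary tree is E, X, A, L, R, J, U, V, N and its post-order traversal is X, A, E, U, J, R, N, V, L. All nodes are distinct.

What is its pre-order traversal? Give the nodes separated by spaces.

L E A X V R J U N

The last element of post-order is the root; it splits in-order into left and right subtrees.
Root L: left subtree has 3 nodes {E, X, A}, right has 5 {R, J, U, V, N}.
  Root E: left subtree has 0 nodes { }, right has 2 {X, A}.
    Root A: left subtree has 1 node {X}, right has 0 { }.
  Root V: left subtree has 3 nodes {R, J, U}, right has 1 {N}.
    Root R: left subtree has 0 nodes { }, right has 2 {J, U}.
      Root J: left subtree has 0 nodes { }, right has 1 {U}.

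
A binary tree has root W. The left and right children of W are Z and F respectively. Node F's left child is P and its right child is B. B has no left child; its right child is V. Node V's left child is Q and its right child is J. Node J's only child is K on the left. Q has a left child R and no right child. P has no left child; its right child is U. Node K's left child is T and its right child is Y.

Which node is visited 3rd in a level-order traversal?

Level-order visits nodes level by level from the root, left to right within each level.
Level 0: W
Level 1: Z, F
Level 2: P, B
Level 3: U, V
Level 4: Q, J
Level 5: R, K
Level 6: T, Y
Full level-order sequence: W, Z, F, P, B, U, V, Q, J, R, K, T, Y.

F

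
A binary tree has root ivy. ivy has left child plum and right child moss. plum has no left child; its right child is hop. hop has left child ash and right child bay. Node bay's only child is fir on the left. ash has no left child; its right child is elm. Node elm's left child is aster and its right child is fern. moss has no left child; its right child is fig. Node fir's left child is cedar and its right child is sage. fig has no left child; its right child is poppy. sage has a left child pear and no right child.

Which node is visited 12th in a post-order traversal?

Post-order visits the left subtree, then the right subtree, then the node.
At ivy: go left to plum.
  At plum: no left child.
  At plum: go right to hop.
    At hop: go left to ash.
      At ash: no left child.
      At ash: go right to elm.
        At elm: go left to aster.
          aster is a leaf — visit aster.
        At elm: go right to fern.
          fern is a leaf — visit fern.
        Visit elm.
      Visit ash.
    At hop: go right to bay.
      At bay: go left to fir.
        At fir: go left to cedar.
          cedar is a leaf — visit cedar.
        At fir: go right to sage.
          At sage: go left to pear.
            pear is a leaf — visit pear.
          At sage: no right child.
          Visit sage.
        Visit fir.
      At bay: no right child.
      Visit bay.
    Visit hop.
  Visit plum.
At ivy: go right to moss.
  At moss: no left child.
  At moss: go right to fig.
    At fig: no left child.
    At fig: go right to poppy.
      poppy is a leaf — visit poppy.
    Visit fig.
  Visit moss.
Visit ivy.
Full post-order sequence: aster, fern, elm, ash, cedar, pear, sage, fir, bay, hop, plum, poppy, fig, moss, ivy.

poppy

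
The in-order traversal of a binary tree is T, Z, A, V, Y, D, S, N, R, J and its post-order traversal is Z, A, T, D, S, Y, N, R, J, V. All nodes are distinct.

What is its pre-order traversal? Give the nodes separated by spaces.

The last element of post-order is the root; it splits in-order into left and right subtrees.
Root V: left subtree has 3 nodes {T, Z, A}, right has 6 {Y, D, S, N, R, J}.
  Root T: left subtree has 0 nodes { }, right has 2 {Z, A}.
    Root A: left subtree has 1 node {Z}, right has 0 { }.
  Root J: left subtree has 5 nodes {Y, D, S, N, R}, right has 0 { }.
    Root R: left subtree has 4 nodes {Y, D, S, N}, right has 0 { }.
      Root N: left subtree has 3 nodes {Y, D, S}, right has 0 { }.
        Root Y: left subtree has 0 nodes { }, right has 2 {D, S}.
          Root S: left subtree has 1 node {D}, right has 0 { }.

V T A Z J R N Y S D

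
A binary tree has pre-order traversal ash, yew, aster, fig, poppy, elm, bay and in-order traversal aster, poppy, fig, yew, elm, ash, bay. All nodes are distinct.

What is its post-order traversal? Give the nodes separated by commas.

The first element of pre-order is the root; it splits in-order into left and right subtrees.
Root ash: left subtree has 5 nodes {aster, poppy, fig, yew, elm}, right has 1 {bay}.
  Root yew: left subtree has 3 nodes {aster, poppy, fig}, right has 1 {elm}.
    Root aster: left subtree has 0 nodes { }, right has 2 {poppy, fig}.
      Root fig: left subtree has 1 node {poppy}, right has 0 { }.

poppy, fig, aster, elm, yew, bay, ash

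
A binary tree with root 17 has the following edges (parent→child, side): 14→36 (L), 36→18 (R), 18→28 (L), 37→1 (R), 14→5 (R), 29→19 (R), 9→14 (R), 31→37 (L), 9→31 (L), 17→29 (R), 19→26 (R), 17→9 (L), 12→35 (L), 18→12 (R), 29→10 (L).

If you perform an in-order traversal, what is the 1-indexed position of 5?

In-order visits the left subtree, then the node, then the right subtree.
At 17: go left to 9.
  At 9: go left to 31.
    At 31: go left to 37.
      At 37: no left child.
      Visit 37.
      At 37: go right to 1.
        1 is a leaf — visit 1.
    Visit 31.
    At 31: no right child.
  Visit 9.
  At 9: go right to 14.
    At 14: go left to 36.
      At 36: no left child.
      Visit 36.
      At 36: go right to 18.
        At 18: go left to 28.
          28 is a leaf — visit 28.
        Visit 18.
        At 18: go right to 12.
          At 12: go left to 35.
            35 is a leaf — visit 35.
          Visit 12.
          At 12: no right child.
    Visit 14.
    At 14: go right to 5.
      5 is a leaf — visit 5.
Visit 17.
At 17: go right to 29.
  At 29: go left to 10.
    10 is a leaf — visit 10.
  Visit 29.
  At 29: go right to 19.
    At 19: no left child.
    Visit 19.
    At 19: go right to 26.
      26 is a leaf — visit 26.
Full in-order sequence: 37, 1, 31, 9, 36, 28, 18, 35, 12, 14, 5, 17, 10, 29, 19, 26.

11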